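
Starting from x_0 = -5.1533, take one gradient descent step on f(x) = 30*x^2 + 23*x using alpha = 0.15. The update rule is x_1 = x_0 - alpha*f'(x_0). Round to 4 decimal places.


We compute the gradient at x_0 and apply the update.
f'(x) = 60*x + 23
f'(-5.1533) = 60*-5.1533 + 23 = -286.198
x_1 = -5.1533 - 0.15*-286.198 = 37.7764


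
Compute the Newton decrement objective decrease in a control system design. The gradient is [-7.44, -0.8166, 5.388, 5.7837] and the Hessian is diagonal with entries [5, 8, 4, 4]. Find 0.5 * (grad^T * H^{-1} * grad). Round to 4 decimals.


Step 1: H is diagonal, so H^(-1) * g = [-1.488, -0.1021, 1.347, 1.4459].
Step 2: g^T H^(-1) g = sum_i g_i^2 / H_ii
  = (-7.44)^2/5 + (-0.8166)^2/8 + (5.388)^2/4 + (5.7837)^2/4
  = 11.0707 + 0.0834 + 7.2576 + 8.3628 = 26.7745
Step 3: Objective decrease = 0.5 * g^T H^(-1) g = 13.3873


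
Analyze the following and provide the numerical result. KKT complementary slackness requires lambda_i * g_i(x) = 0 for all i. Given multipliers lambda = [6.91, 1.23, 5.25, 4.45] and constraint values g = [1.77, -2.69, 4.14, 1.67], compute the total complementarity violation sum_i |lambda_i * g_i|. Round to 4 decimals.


KKT complementary slackness check:
lambda_1 * g_1 = 6.91 * 1.77 = 12.2307
lambda_2 * g_2 = 1.23 * -2.69 = -3.3087
lambda_3 * g_3 = 5.25 * 4.14 = 21.735
lambda_4 * g_4 = 4.45 * 1.67 = 7.4315
Total violation = 12.2307 + 3.3087 + 21.735 + 7.4315 = 44.7059


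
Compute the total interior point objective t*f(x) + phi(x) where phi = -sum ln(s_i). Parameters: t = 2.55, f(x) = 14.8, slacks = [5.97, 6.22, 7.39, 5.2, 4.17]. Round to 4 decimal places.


Step 1: Compute log-barrier.
ln values: [1.7867, 1.8278, 2.0001, 1.6487, 1.4279]
phi = -(1.7867 + 1.8278 + 2.0001 + 1.6487 + 1.4279) = -8.6912
Step 2: Compute augmented objective.
t*f(x) = 2.55*14.8 = 37.74
Total = 37.74 - 8.6912 = 29.0488


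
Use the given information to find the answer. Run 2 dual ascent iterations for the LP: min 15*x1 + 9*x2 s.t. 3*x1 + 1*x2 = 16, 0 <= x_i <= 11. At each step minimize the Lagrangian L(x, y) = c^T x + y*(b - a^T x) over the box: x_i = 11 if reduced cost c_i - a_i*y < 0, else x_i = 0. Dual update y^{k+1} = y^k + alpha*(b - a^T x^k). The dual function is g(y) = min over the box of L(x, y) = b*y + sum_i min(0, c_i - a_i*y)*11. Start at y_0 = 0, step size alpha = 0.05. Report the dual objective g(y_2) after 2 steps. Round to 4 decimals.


Dual ascent for LP: min 15*x1 + 9*x2, 3*x1 + 1*x2 = 16, 0 <= x_i <= 11
Step 1: y^k = 0.0, reduced costs: (15.0, 9.0)
  x^k = (0.0, 0.0), subgradient = b - a^T x = 16.0
  y^{k+1} = 0.0 + 0.05*16.0 = 0.8
Step 2: y^k = 0.8, reduced costs: (12.6, 8.2)
  x^k = (0.0, 0.0), subgradient = b - a^T x = 16.0
  y^{k+1} = 0.8 + 0.05*16.0 = 1.6
Dual objective at y_2 = 1.6: reduced costs (10.2, 7.4), box minimizer x = (0.0, 0.0)
g(y_2) = b*y + (c1 - a1*y)*x1 + (c2 - a2*y)*x2 = 16*1.6 + 10.2*0.0 + 7.4*0.0 = 25.6 + 0.0 + 0.0 = 25.6


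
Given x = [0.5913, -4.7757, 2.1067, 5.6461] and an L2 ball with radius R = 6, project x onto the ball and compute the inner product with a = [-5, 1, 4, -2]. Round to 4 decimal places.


Step 1: Compute ||x|| (intermediates to 6 decimals).
||x|| = sqrt(0.5913^2 + (-4.7757)^2 + 2.1067^2 + 5.6461^2) = 7.711911
Step 2: Project.
Since ||x|| > R, scale = R/||x|| = 6/7.711911 = 0.778017, proj(x) = scale * x
proj(x) = [0.460041, -3.715576, 1.639048, 4.392762]
Step 3: Dot product.
a^T * proj(x) = -5*0.460041 + 1*(-3.715576) + 4*1.639048 - 2*4.392762 = -8.2451


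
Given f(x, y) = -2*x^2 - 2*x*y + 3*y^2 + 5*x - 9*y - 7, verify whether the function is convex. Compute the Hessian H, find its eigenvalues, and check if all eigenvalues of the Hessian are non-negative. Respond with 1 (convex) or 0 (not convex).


The Hessian of f(x,y) = -2*x^2 - 2*x*y + 3*y^2 + 5*x - 9*y - 7 is:
H = [[-4, -2], [-2, 6]]
Trace = -4 + 6 = 2
Determinant = -4*6 - (-2)^2 = -28
Discriminant = (2)^2 - 4*-28 = 116.0
Eigenvalues: lambda_1 = -4.3852, lambda_2 = 6.3852
The function is not convex.

0


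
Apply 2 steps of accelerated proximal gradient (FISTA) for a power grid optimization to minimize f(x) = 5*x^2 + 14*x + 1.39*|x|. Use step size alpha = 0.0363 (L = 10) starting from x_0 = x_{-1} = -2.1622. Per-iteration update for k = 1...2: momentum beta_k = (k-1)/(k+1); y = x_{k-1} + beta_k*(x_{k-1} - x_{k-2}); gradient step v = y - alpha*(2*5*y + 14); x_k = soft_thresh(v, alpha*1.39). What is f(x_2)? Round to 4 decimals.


FISTA on f(x) = 5*x^2 + 14*x + 1.39*|x|
L = 10, alpha = 0.0363
Iteration 1: beta = 0.0, y = -2.1622 + 0.0*(-2.1622 + 2.1622) = -2.1622
  grad(y) = -7.622, v = y - alpha*grad = -1.8855
  prox(v) = soft_thresh(-1.8855, 0.0505) = -1.8351
Iteration 2: beta = 0.3333, y = -1.8351 + 0.3333*(-1.8351 + 2.1622) = -1.726
  grad(y) = -3.2602, v = y - alpha*grad = -1.6077
  prox(v) = soft_thresh(-1.6077, 0.0505) = -1.5572
f(x_2) = 5*(-1.5572)^2 + 14*(-1.5572) + 1.39*|-1.5572| = -7.5119


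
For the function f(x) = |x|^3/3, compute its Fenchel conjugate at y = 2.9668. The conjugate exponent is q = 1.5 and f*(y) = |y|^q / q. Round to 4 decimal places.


The conjugate exponent q satisfies 1/p + 1/q = 1.
p = 3, so q = 3/(3 - 1) = 1.5
|y|^q = 2.9668^1.5 = 5.1101
f*(2.9668) = 5.1101 / 1.5 = 3.4068


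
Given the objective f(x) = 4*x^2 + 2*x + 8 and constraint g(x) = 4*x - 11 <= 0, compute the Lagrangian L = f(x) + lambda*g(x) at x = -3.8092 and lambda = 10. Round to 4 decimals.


Step 1: Evaluate f(x).
f(-3.8092) = 4*(-3.8092)^2 + 2*(-3.8092) + 8 = 58.4216
Step 2: Evaluate g(x).
g(-3.8092) = 4*-3.8092 - 11 = -26.2368
Step 3: Compute Lagrangian.
L = 58.4216 + 10*-26.2368 = -203.9464


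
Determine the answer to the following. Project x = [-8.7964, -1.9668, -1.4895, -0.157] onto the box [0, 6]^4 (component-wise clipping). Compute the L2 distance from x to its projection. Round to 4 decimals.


Project each component onto [0, 6].
clip(-8.7964) = 0.0, clip(-1.9668) = 0.0, clip(-1.4895) = 0.0, clip(-0.157) = 0.0
Projection = [0.0, 0.0, 0.0, 0.0]
Squared diffs: [77.3767, 3.8683, 2.2186, 0.0246]
Distance = sqrt(83.4882) = 9.1372


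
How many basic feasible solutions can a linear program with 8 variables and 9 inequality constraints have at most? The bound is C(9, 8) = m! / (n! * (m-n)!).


Each vertex corresponds to some choice of n active constraints out of m, so the number of vertices is at most C(m, n) = m! / (n!(m-n)!).
m = 9, n = 8
Numerator: 9 * 8 * 7 * 6 * 5 * 4 * 3 * 2
Denominator: 8! = 40320
C(9, 8) = 9


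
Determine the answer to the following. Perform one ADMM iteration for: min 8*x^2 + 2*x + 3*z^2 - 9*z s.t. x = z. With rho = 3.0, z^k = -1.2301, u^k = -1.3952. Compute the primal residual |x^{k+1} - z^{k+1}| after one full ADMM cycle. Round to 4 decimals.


ADMM iteration with rho = 3.0, z^k = -1.2301, u^k = -1.3952
Step 1: x-update.
Minimize 8*x^2 + 2*x + (3.0/2)*(x + 1.2301 - 1.3952)^2
FOC: (2*8 + 3.0)*x = -2 + 3.0*(-1.2301 + 1.3952)
x^{k+1} = -0.0792
Step 2: z-update.
Minimize 3*z^2 - 9*z + (3.0/2)*(-0.0792 - z - 1.3952)^2
FOC: (2*3 + 3.0)*z = 9 + 3.0*(-0.0792 - 1.3952)
z^{k+1} = 0.5085
Step 3: u-update.
u^{k+1} = -1.3952 - 0.0792 - 0.5085 = -1.9829
Step 4: Primal residual = |-0.0792 - 0.5085| = 0.5877


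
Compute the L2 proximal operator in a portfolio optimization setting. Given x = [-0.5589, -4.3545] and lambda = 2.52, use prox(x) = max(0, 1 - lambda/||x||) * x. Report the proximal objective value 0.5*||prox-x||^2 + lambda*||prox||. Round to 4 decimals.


Step 1: Compute ||x||.
||x|| = 4.3902
Step 2: Compute scaling factor.
scale = max(0, 1 - 2.52/4.3902) = 0.426
Step 3: prox(x) = [-0.2381, -1.855]
||prox(x)|| = 1.8702
Step 4: Proximal objective.
0.5*||prox-x||^2 = 3.1752
lambda*||prox|| = 4.7129
Total = 7.8882


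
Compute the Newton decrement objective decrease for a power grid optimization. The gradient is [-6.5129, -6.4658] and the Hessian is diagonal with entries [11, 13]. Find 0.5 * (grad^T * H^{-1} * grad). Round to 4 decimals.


Step 1: H is diagonal, so H^(-1) * g = [-0.5921, -0.4974].
Step 2: g^T H^(-1) g = sum_i g_i^2 / H_ii
  = (-6.5129)^2/11 + (-6.4658)^2/13
  = 3.8562 + 3.2159 = 7.0721
Step 3: Objective decrease = 0.5 * g^T H^(-1) g = 3.536


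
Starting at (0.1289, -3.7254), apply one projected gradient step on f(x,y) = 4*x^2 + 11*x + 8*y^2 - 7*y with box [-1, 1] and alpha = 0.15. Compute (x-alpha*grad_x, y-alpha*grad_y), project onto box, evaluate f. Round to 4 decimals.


Step 1: Compute gradient at (0.1289, -3.7254).
grad_x = 2*4*0.1289 + 11 = 12.0312
grad_y = 2*8*-3.7254 - 7 = -66.6064
Step 2: Gradient step.
x_raw = 0.1289 - 0.15*12.0312 = -1.6758
y_raw = -3.7254 - 0.15*-66.6064 = 6.2656
Step 3: Project onto [-1, 1].
x_proj = clip(-1.6758) = -1.0
y_proj = clip(6.2656) = 1.0
Step 4: Evaluate f.
f(-1.0, 1.0) = -6.0


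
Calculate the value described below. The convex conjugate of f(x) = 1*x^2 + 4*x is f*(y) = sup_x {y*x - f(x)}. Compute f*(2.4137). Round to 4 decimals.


f*(y) = sup_x {y*x - a*x^2 - b*x} = sup_x {(y-b)*x - a*x^2}
FOC: (y - b) - 2a*x = 0 => x* = (y - b)/(2a)
x* = (2.4137 - 4)/(2*1) = -0.7932
f*(2.4137) = (y-b)^2/(4a) = (2.4137 - 4)^2/(4*1)
= 2.5163/4 = 0.6291


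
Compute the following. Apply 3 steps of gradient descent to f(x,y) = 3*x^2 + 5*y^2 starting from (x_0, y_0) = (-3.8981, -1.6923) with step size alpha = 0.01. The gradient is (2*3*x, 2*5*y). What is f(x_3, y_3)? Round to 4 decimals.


Gradient descent on f(x,y) = 3*x^2 + 5*y^2.
Starting point: (-3.8981, -1.6923), alpha = 0.01
Step 1: grad_x = 2*3*-3.8981 = -23.3886, grad_y = 2*5*-1.6923 = -16.923
  x_1 = -3.8981 - 0.01*-23.3886 = -3.6642
  y_1 = -1.6923 - 0.01*-16.923 = -1.5231
Step 2: grad_x = 2*3*-3.6642 = -21.9853, grad_y = 2*5*-1.5231 = -15.2307
  x_2 = -3.6642 - 0.01*-21.9853 = -3.4444
  y_2 = -1.5231 - 0.01*-15.2307 = -1.3708
Step 3: grad_x = 2*3*-3.4444 = -20.6662, grad_y = 2*5*-1.3708 = -13.7076
  x_3 = -3.4444 - 0.01*-20.6662 = -3.2377
  y_3 = -1.3708 - 0.01*-13.7076 = -1.2337
f(-3.2377, -1.2337) = 3*(-3.2377)^2 + 5*(-1.2337)^2 = 39.058


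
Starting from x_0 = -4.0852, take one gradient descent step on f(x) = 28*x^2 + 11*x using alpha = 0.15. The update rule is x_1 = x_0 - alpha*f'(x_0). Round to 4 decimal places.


We compute the gradient at x_0 and apply the update.
f'(x) = 56*x + 11
f'(-4.0852) = 56*-4.0852 + 11 = -217.7712
x_1 = -4.0852 - 0.15*-217.7712 = 28.5805


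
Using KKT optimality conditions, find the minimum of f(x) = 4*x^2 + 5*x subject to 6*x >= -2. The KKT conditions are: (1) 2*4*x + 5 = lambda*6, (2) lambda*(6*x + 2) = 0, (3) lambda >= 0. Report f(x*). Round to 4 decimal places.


Step 1: Try lambda = 0 (constraint inactive).
x_unc = -5/(2*4) = -0.625
Check: 6*-0.625 = -3.75 < -2 -- violated!
Step 2: Constraint must be active: 6*x = -2
x* = -2/6 = -1/3 = -0.3333 (rounded; the exact value -1/3 is used below)
lambda = (2*4*(-1/3) + 5)/6 = 0.3889
Step 3: Compute optimal value.
f(x*) = 4*(-1/3)^2 + 5*(-1/3) = -1.2222


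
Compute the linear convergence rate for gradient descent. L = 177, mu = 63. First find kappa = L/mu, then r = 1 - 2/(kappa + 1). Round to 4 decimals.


Step 1: Compute the condition number.
kappa = L/mu = 177/63 = 2.8095
Step 2: Compute the convergence rate.
r = 1 - 2/(kappa + 1) = 1 - 2*mu/(L + mu) = (L - mu)/(L + mu) = 114/240 = 0.475


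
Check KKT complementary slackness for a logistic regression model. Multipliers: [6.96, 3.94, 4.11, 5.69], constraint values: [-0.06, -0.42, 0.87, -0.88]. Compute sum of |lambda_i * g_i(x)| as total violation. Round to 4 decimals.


KKT complementary slackness check:
lambda_1 * g_1 = 6.96 * -0.06 = -0.4176
lambda_2 * g_2 = 3.94 * -0.42 = -1.6548
lambda_3 * g_3 = 4.11 * 0.87 = 3.5757
lambda_4 * g_4 = 5.69 * -0.88 = -5.0072
Total violation = 0.4176 + 1.6548 + 3.5757 + 5.0072 = 10.6553


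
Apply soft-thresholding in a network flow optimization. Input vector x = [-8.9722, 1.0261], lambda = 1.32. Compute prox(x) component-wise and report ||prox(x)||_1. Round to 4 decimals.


Soft-thresholding with lambda = 1.32:
prox(-8.9722) = sign(-8.9722)*max(|-8.9722| - 1.32, 0) = -7.6522
prox(1.0261) = sign(1.0261)*max(|1.0261| - 1.32, 0) = 0.0
prox(x) = [-7.6522, 0.0]
||prox(x)||_1 = 7.6522 + 0.0 = 7.6522


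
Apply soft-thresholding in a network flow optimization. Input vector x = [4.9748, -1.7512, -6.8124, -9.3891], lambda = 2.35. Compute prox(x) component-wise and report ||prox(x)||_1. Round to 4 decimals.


Soft-thresholding with lambda = 2.35:
prox(4.9748) = sign(4.9748)*max(|4.9748| - 2.35, 0) = 2.6248
prox(-1.7512) = sign(-1.7512)*max(|-1.7512| - 2.35, 0) = 0.0
prox(-6.8124) = sign(-6.8124)*max(|-6.8124| - 2.35, 0) = -4.4624
prox(-9.3891) = sign(-9.3891)*max(|-9.3891| - 2.35, 0) = -7.0391
prox(x) = [2.6248, 0.0, -4.4624, -7.0391]
||prox(x)||_1 = 2.6248 + 0.0 + 4.4624 + 7.0391 = 14.1263


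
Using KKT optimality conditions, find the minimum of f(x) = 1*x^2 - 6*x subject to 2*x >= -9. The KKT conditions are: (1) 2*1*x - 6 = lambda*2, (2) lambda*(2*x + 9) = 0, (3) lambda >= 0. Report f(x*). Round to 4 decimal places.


Step 1: Try lambda = 0 (constraint inactive).
Stationarity: 2*1*x - 6 = 0
x* = 6/(2*1) = 3.0
Check constraint: 2*3.0 = 6.0 >= -9 -- satisfied.
Step 2: Compute optimal value.
f(x*) = 1*3.0^2 - 6*3.0 = -9.0


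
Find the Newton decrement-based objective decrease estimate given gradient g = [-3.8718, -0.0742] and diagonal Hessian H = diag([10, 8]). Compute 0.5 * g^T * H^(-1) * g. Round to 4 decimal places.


Step 1: H is diagonal, so H^(-1) * g = [-0.3872, -0.0093].
Step 2: g^T H^(-1) g = sum_i g_i^2 / H_ii
  = (-3.8718)^2/10 + (-0.0742)^2/8
  = 1.4991 + 0.0007 = 1.4998
Step 3: Objective decrease = 0.5 * g^T H^(-1) g = 0.7499


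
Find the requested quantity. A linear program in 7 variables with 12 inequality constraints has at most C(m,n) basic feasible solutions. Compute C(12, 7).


Each vertex corresponds to some choice of n active constraints out of m, so the number of vertices is at most C(m, n) = m! / (n!(m-n)!).
m = 12, n = 7
Numerator: 12 * 11 * 10 * 9 * 8 * 7 * 6
Denominator: 7! = 5040
C(12, 7) = 792


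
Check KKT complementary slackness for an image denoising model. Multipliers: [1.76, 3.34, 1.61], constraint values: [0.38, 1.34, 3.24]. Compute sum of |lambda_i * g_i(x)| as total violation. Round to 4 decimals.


KKT complementary slackness check:
lambda_1 * g_1 = 1.76 * 0.38 = 0.6688
lambda_2 * g_2 = 3.34 * 1.34 = 4.4756
lambda_3 * g_3 = 1.61 * 3.24 = 5.2164
Total violation = 0.6688 + 4.4756 + 5.2164 = 10.3608


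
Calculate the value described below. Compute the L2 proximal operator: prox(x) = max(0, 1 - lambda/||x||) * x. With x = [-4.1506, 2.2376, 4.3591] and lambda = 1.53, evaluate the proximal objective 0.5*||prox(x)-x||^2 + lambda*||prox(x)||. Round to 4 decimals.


Step 1: Compute ||x||.
||x|| = 6.4215
Step 2: Compute scaling factor.
scale = max(0, 1 - 1.53/6.4215) = 0.7617
Step 3: prox(x) = [-3.1617, 1.7045, 3.3205]
||prox(x)|| = 4.8915
Step 4: Proximal objective.
0.5*||prox-x||^2 = 1.1705
lambda*||prox|| = 7.484
Total = 8.6545


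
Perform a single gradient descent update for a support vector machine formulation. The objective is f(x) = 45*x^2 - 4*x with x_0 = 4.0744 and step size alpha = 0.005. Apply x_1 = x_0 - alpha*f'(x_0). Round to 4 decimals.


We compute the gradient at x_0 and apply the update.
f'(x) = 90*x - 4
f'(4.0744) = 90*4.0744 - 4 = 362.696
x_1 = 4.0744 - 0.005*362.696 = 2.2609


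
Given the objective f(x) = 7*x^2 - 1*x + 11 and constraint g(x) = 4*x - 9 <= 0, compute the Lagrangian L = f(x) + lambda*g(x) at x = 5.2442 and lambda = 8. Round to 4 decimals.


Step 1: Evaluate f(x).
f(5.2442) = 7*5.2442^2 - 1*5.2442 + 11 = 198.2672
Step 2: Evaluate g(x).
g(5.2442) = 4*5.2442 - 9 = 11.9768
Step 3: Compute Lagrangian.
L = 198.2672 + 8*11.9768 = 294.0816


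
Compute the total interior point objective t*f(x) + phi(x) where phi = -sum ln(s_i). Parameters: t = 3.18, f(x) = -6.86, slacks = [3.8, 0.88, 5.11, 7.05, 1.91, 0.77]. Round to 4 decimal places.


Step 1: Compute log-barrier.
ln values: [1.335, -0.1278, 1.6312, 1.953, 0.6471, -0.2614]
phi = -(1.335 - 0.1278 + 1.6312 + 1.953 + 0.6471 - 0.2614) = -5.1771
Step 2: Compute augmented objective.
t*f(x) = 3.18*-6.86 = -21.8148
Total = -21.8148 - 5.1771 = -26.9919


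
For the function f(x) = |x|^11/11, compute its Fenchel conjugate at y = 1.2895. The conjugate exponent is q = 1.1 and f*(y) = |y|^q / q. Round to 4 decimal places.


The conjugate exponent q satisfies 1/p + 1/q = 1.
p = 11, so q = 11/(11 - 1) = 1.1
|y|^q = 1.2895^1.1 = 1.3227
f*(1.2895) = 1.3227 / 1.1 = 1.2025


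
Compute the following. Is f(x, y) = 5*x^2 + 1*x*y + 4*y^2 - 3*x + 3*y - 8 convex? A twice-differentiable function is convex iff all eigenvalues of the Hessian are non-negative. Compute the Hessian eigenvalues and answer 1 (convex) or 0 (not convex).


The Hessian of f(x,y) = 5*x^2 + 1*x*y + 4*y^2 - 3*x + 3*y - 8 is:
H = [[10, 1], [1, 8]]
Trace = 10 + 8 = 18
Determinant = 10*8 - (1)^2 = 79
Discriminant = (18)^2 - 4*79 = 8.0
Eigenvalues: lambda_1 = 7.5858, lambda_2 = 10.4142
The function is convex.

1


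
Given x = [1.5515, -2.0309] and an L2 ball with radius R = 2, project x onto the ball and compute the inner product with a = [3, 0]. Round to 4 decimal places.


Step 1: Compute ||x|| (intermediates to 6 decimals).
||x|| = sqrt(1.5515^2 + (-2.0309)^2) = 2.55572
Step 2: Project.
Since ||x|| > R, scale = R/||x|| = 2/2.55572 = 0.782558, proj(x) = scale * x
proj(x) = [1.214139, -1.589297]
Step 3: Dot product.
a^T * proj(x) = 3*1.214139 + 0*(-1.589297) = 3.6424


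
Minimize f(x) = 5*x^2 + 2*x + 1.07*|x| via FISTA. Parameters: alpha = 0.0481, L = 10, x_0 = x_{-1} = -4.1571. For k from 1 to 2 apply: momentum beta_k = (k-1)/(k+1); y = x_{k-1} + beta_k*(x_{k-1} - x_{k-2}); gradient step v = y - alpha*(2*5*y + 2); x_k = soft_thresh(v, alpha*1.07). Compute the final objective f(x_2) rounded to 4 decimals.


FISTA on f(x) = 5*x^2 + 2*x + 1.07*|x|
L = 10, alpha = 0.0481
Iteration 1: beta = 0.0, y = -4.1571 + 0.0*(-4.1571 + 4.1571) = -4.1571
  grad(y) = -39.571, v = y - alpha*grad = -2.2537
  prox(v) = soft_thresh(-2.2537, 0.0515) = -2.2023
Iteration 2: beta = 0.3333, y = -2.2023 + 0.3333*(-2.2023 + 4.1571) = -1.5507
  grad(y) = -13.5066, v = y - alpha*grad = -0.901
  prox(v) = soft_thresh(-0.901, 0.0515) = -0.8495
f(x_2) = 5*(-0.8495)^2 + 2*(-0.8495) + 1.07*|-0.8495| = 2.8184


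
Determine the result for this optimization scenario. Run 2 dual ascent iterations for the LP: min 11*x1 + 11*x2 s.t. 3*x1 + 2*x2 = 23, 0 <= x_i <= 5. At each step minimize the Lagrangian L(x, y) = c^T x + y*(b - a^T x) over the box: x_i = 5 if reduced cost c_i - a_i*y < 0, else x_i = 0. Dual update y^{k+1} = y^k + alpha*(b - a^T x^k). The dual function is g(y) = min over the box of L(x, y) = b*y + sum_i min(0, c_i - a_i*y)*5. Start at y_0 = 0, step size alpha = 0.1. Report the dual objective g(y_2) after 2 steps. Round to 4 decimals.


Dual ascent for LP: min 11*x1 + 11*x2, 3*x1 + 2*x2 = 23, 0 <= x_i <= 5
Step 1: y^k = 0.0, reduced costs: (11.0, 11.0)
  x^k = (0.0, 0.0), subgradient = b - a^T x = 23.0
  y^{k+1} = 0.0 + 0.1*23.0 = 2.3
Step 2: y^k = 2.3, reduced costs: (4.1, 6.4)
  x^k = (0.0, 0.0), subgradient = b - a^T x = 23.0
  y^{k+1} = 2.3 + 0.1*23.0 = 4.6
Dual objective at y_2 = 4.6: reduced costs (-2.8, 1.8), box minimizer x = (5.0, 0.0)
g(y_2) = b*y + (c1 - a1*y)*x1 + (c2 - a2*y)*x2 = 23*4.6 + (-2.8)*5.0 + 1.8*0.0 = 105.8 - 14.0 + 0.0 = 91.8


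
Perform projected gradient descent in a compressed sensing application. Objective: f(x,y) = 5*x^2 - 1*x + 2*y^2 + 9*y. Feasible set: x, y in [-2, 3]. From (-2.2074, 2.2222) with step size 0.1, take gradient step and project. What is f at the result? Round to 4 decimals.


Step 1: Compute gradient at (-2.2074, 2.2222).
grad_x = 2*5*-2.2074 - 1 = -23.074
grad_y = 2*2*2.2222 + 9 = 17.8888
Step 2: Gradient step.
x_raw = -2.2074 - 0.1*-23.074 = 0.1
y_raw = 2.2222 - 0.1*17.8888 = 0.4333
Step 3: Project onto [-2, 3].
x_proj = clip(0.1) = 0.1
y_proj = clip(0.4333) = 0.4333
Step 4: Evaluate f.
f(0.1, 0.4333) = 4.2254


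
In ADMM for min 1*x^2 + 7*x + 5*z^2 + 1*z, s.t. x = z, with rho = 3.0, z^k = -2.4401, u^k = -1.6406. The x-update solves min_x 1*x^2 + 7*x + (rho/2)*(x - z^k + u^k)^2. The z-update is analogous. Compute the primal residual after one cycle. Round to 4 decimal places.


ADMM iteration with rho = 3.0, z^k = -2.4401, u^k = -1.6406
Step 1: x-update.
Minimize 1*x^2 + 7*x + (3.0/2)*(x + 2.4401 - 1.6406)^2
FOC: (2*1 + 3.0)*x = -7 + 3.0*(-2.4401 + 1.6406)
x^{k+1} = -1.8797
Step 2: z-update.
Minimize 5*z^2 + 1*z + (3.0/2)*(-1.8797 - z - 1.6406)^2
FOC: (2*5 + 3.0)*z = -1 + 3.0*(-1.8797 - 1.6406)
z^{k+1} = -0.8893
Step 3: u-update.
u^{k+1} = -1.6406 - 1.8797 + 0.8893 = -2.631
Step 4: Primal residual = |-1.8797 + 0.8893| = 0.9904


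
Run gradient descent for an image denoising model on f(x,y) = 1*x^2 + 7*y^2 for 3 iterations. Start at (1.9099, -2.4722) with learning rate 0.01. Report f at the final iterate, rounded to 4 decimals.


Gradient descent on f(x,y) = 1*x^2 + 7*y^2.
Starting point: (1.9099, -2.4722), alpha = 0.01
Step 1: grad_x = 2*1*1.9099 = 3.8198, grad_y = 2*7*-2.4722 = -34.6108
  x_1 = 1.9099 - 0.01*3.8198 = 1.8717
  y_1 = -2.4722 - 0.01*-34.6108 = -2.1261
Step 2: grad_x = 2*1*1.8717 = 3.7434, grad_y = 2*7*-2.1261 = -29.7653
  x_2 = 1.8717 - 0.01*3.7434 = 1.8343
  y_2 = -2.1261 - 0.01*-29.7653 = -1.8284
Step 3: grad_x = 2*1*1.8343 = 3.6685, grad_y = 2*7*-1.8284 = -25.5981
  x_3 = 1.8343 - 0.01*3.6685 = 1.7976
  y_3 = -1.8284 - 0.01*-25.5981 = -1.5725
f(1.7976, -1.5725) = 1*1.7976^2 + 7*(-1.5725)^2 = 20.5397


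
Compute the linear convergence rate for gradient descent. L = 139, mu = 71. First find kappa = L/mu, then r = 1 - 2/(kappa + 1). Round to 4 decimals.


Step 1: Compute the condition number.
kappa = L/mu = 139/71 = 1.9577
Step 2: Compute the convergence rate.
r = 1 - 2/(kappa + 1) = 1 - 2*mu/(L + mu) = (L - mu)/(L + mu) = 68/210 = 0.3238


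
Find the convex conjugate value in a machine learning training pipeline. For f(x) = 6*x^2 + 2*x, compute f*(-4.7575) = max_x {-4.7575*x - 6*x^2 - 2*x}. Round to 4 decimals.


f*(y) = sup_x {y*x - a*x^2 - b*x} = sup_x {(y-b)*x - a*x^2}
FOC: (y - b) - 2a*x = 0 => x* = (y - b)/(2a)
x* = (-4.7575 - 2)/(2*6) = -0.5631
f*(-4.7575) = (y-b)^2/(4a) = (-4.7575 - 2)^2/(4*6)
= 45.6638/24 = 1.9027


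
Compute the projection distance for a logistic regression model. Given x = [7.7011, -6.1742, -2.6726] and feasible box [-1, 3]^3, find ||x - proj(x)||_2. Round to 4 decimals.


Project each component onto [-1, 3].
clip(7.7011) = 3.0, clip(-6.1742) = -1.0, clip(-2.6726) = -1.0
Projection = [3.0, -1.0, -1.0]
Squared diffs: [22.1003, 26.7723, 2.7976]
Distance = sqrt(51.6702) = 7.1882


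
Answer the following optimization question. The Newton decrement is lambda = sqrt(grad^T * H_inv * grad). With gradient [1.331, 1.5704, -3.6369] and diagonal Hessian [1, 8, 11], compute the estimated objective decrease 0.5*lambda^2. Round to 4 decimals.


Step 1: H is diagonal, so H^(-1) * g = [1.331, 0.1963, -0.3306].
Step 2: g^T H^(-1) g = sum_i g_i^2 / H_ii
  = (1.331)^2/1 + (1.5704)^2/8 + (-3.6369)^2/11
  = 1.7716 + 0.3083 + 1.2025 = 3.2823
Step 3: Objective decrease = 0.5 * g^T H^(-1) g = 1.6411


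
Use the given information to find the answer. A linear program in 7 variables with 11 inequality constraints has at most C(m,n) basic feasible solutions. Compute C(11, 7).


Each vertex corresponds to some choice of n active constraints out of m, so the number of vertices is at most C(m, n) = m! / (n!(m-n)!).
m = 11, n = 7
Numerator: 11 * 10 * 9 * 8 * 7 * 6 * 5
Denominator: 7! = 5040
C(11, 7) = 330


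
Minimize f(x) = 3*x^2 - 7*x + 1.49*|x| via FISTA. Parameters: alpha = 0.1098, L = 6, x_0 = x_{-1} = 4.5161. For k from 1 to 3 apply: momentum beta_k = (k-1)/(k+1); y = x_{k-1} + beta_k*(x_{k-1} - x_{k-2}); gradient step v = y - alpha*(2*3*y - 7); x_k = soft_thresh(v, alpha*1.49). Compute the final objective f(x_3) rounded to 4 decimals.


FISTA on f(x) = 3*x^2 - 7*x + 1.49*|x|
L = 6, alpha = 0.1098
Iteration 1: beta = 0.0, y = 4.5161 + 0.0*(4.5161 - 4.5161) = 4.5161
  grad(y) = 20.0966, v = y - alpha*grad = 2.3095
  prox(v) = soft_thresh(2.3095, 0.1636) = 2.1459
Iteration 2: beta = 0.3333, y = 2.1459 + 0.3333*(2.1459 - 4.5161) = 1.3558
  grad(y) = 1.1349, v = y - alpha*grad = 1.2312
  prox(v) = soft_thresh(1.2312, 0.1636) = 1.0676
Iteration 3: beta = 0.5, y = 1.0676 + 0.5*(1.0676 - 2.1459) = 0.5285
  grad(y) = -3.8292, v = y - alpha*grad = 0.9489
  prox(v) = soft_thresh(0.9489, 0.1636) = 0.7853
f(x_3) = 3*0.7853^2 - 7*0.7853 + 1.49*|0.7853| = -2.4769


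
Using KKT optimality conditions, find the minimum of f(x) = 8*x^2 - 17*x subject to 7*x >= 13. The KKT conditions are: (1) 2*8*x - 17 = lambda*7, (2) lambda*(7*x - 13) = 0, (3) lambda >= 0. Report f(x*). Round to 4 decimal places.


Step 1: Try lambda = 0 (constraint inactive).
x_unc = 17/(2*8) = 1.0625
Check: 7*1.0625 = 7.4375 < 13 -- violated!
Step 2: Constraint must be active: 7*x = 13
x* = 13/7 = 1.8571 (rounded; the exact value 13/7 is used below)
lambda = (2*8*(13/7) - 17)/7 = 1.8163
Step 3: Compute optimal value.
f(x*) = 8*(13/7)^2 - 17*(13/7) = -3.9796


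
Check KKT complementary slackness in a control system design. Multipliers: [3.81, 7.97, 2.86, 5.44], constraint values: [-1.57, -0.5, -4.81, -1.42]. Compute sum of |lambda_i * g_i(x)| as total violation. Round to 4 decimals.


KKT complementary slackness check:
lambda_1 * g_1 = 3.81 * -1.57 = -5.9817
lambda_2 * g_2 = 7.97 * -0.5 = -3.985
lambda_3 * g_3 = 2.86 * -4.81 = -13.7566
lambda_4 * g_4 = 5.44 * -1.42 = -7.7248
Total violation = 5.9817 + 3.985 + 13.7566 + 7.7248 = 31.4481


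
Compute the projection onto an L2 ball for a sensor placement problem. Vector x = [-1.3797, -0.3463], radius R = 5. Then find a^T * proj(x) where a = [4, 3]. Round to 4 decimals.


Step 1: Compute ||x|| (intermediates to 6 decimals).
||x|| = sqrt((-1.3797)^2 + (-0.3463)^2) = 1.422496
Step 2: Project.
Since ||x|| <= R, proj = x (no scaling needed).
proj(x) = [-1.3797, -0.3463]
Step 3: Dot product.
a^T * proj(x) = 4*(-1.3797) + 3*(-0.3463) = -6.5577


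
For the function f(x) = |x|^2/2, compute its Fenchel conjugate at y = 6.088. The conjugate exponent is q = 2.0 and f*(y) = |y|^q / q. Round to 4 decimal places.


The conjugate exponent q satisfies 1/p + 1/q = 1.
p = 2, so q = 2/(2 - 1) = 2.0
|y|^q = 6.088^2.0 = 37.0637
f*(6.088) = 37.0637 / 2.0 = 18.5319


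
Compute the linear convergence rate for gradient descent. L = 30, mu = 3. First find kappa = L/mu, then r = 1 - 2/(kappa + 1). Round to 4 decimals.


Step 1: Compute the condition number.
kappa = L/mu = 30/3 = 10.0
Step 2: Compute the convergence rate.
r = 1 - 2/(kappa + 1) = 1 - 2*mu/(L + mu) = (L - mu)/(L + mu) = 27/33 = 0.8182


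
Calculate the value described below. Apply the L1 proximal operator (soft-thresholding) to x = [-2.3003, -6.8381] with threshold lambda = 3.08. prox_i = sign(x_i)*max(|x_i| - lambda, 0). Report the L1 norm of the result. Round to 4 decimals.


Soft-thresholding with lambda = 3.08:
prox(-2.3003) = sign(-2.3003)*max(|-2.3003| - 3.08, 0) = 0.0
prox(-6.8381) = sign(-6.8381)*max(|-6.8381| - 3.08, 0) = -3.7581
prox(x) = [0.0, -3.7581]
||prox(x)||_1 = 0.0 + 3.7581 = 3.7581


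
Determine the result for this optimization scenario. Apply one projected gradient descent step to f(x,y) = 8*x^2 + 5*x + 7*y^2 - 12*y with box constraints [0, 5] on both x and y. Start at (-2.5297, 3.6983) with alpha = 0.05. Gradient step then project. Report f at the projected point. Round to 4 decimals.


Step 1: Compute gradient at (-2.5297, 3.6983).
grad_x = 2*8*-2.5297 + 5 = -35.4752
grad_y = 2*7*3.6983 - 12 = 39.7762
Step 2: Gradient step.
x_raw = -2.5297 - 0.05*-35.4752 = -0.7559
y_raw = 3.6983 - 0.05*39.7762 = 1.7095
Step 3: Project onto [0, 5].
x_proj = clip(-0.7559) = 0.0
y_proj = clip(1.7095) = 1.7095
Step 4: Evaluate f.
f(0.0, 1.7095) = -0.0574


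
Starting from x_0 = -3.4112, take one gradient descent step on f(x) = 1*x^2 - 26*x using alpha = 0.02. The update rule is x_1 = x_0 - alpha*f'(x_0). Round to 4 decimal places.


We compute the gradient at x_0 and apply the update.
f'(x) = 2*x - 26
f'(-3.4112) = 2*-3.4112 - 26 = -32.8224
x_1 = -3.4112 - 0.02*-32.8224 = -2.7548


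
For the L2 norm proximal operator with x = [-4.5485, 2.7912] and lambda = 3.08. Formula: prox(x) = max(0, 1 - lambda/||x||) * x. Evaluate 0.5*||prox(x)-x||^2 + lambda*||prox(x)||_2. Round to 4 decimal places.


Step 1: Compute ||x||.
||x|| = 5.3366
Step 2: Compute scaling factor.
scale = max(0, 1 - 3.08/5.3366) = 0.4229
Step 3: prox(x) = [-1.9234, 1.1803]
||prox(x)|| = 2.2566
Step 4: Proximal objective.
0.5*||prox-x||^2 = 4.7432
lambda*||prox|| = 6.9503
Total = 11.6936


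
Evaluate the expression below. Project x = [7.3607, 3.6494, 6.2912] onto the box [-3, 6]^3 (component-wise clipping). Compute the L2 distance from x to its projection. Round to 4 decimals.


Project each component onto [-3, 6].
clip(7.3607) = 6.0, clip(3.6494) = 3.6494, clip(6.2912) = 6.0
Projection = [6.0, 3.6494, 6.0]
Squared diffs: [1.8515, 0.0, 0.0848]
Distance = sqrt(1.9363) = 1.3915


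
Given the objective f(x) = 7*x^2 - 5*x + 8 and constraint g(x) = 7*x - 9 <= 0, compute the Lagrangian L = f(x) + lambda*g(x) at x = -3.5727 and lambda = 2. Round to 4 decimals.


Step 1: Evaluate f(x).
f(-3.5727) = 7*(-3.5727)^2 - 5*(-3.5727) + 8 = 115.2128
Step 2: Evaluate g(x).
g(-3.5727) = 7*-3.5727 - 9 = -34.0089
Step 3: Compute Lagrangian.
L = 115.2128 + 2*-34.0089 = 47.195


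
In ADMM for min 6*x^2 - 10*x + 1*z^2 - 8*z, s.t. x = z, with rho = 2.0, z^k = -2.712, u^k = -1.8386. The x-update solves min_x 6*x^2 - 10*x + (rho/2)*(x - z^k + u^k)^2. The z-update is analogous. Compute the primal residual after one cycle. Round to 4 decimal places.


ADMM iteration with rho = 2.0, z^k = -2.712, u^k = -1.8386
Step 1: x-update.
Minimize 6*x^2 - 10*x + (2.0/2)*(x + 2.712 - 1.8386)^2
FOC: (2*6 + 2.0)*x = 10 + 2.0*(-2.712 + 1.8386)
x^{k+1} = 0.5895
Step 2: z-update.
Minimize 1*z^2 - 8*z + (2.0/2)*(0.5895 - z - 1.8386)^2
FOC: (2*1 + 2.0)*z = 8 + 2.0*(0.5895 - 1.8386)
z^{k+1} = 1.3755
Step 3: u-update.
u^{k+1} = -1.8386 + 0.5895 - 1.3755 = -2.6245
Step 4: Primal residual = |0.5895 - 1.3755| = 0.7859


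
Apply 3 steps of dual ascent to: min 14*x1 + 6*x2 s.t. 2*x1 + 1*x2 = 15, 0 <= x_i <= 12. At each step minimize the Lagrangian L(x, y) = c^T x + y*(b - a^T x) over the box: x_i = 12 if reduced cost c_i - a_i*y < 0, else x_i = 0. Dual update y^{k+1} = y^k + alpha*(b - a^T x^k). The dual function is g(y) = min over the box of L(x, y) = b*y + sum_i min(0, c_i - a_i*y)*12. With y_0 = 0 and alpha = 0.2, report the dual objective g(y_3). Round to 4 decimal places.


Dual ascent for LP: min 14*x1 + 6*x2, 2*x1 + 1*x2 = 15, 0 <= x_i <= 12
Step 1: y^k = 0.0, reduced costs: (14.0, 6.0)
  x^k = (0.0, 0.0), subgradient = b - a^T x = 15.0
  y^{k+1} = 0.0 + 0.2*15.0 = 3.0
Step 2: y^k = 3.0, reduced costs: (8.0, 3.0)
  x^k = (0.0, 0.0), subgradient = b - a^T x = 15.0
  y^{k+1} = 3.0 + 0.2*15.0 = 6.0
Step 3: y^k = 6.0, reduced costs: (2.0, 0.0)
  x^k = (0.0, 0.0), subgradient = b - a^T x = 15.0
  y^{k+1} = 6.0 + 0.2*15.0 = 9.0
Dual objective at y_3 = 9.0: reduced costs (-4.0, -3.0), box minimizer x = (12.0, 12.0)
g(y_3) = b*y + (c1 - a1*y)*x1 + (c2 - a2*y)*x2 = 15*9.0 + (-4.0)*12.0 + (-3.0)*12.0 = 135.0 - 48.0 - 36.0 = 51.0


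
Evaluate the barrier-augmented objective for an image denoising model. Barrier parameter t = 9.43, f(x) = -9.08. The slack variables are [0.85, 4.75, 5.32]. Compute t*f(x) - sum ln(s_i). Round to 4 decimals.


Step 1: Compute log-barrier.
ln values: [-0.1625, 1.5581, 1.6715]
phi = -(-0.1625 + 1.5581 + 1.6715) = -3.0671
Step 2: Compute augmented objective.
t*f(x) = 9.43*-9.08 = -85.6244
Total = -85.6244 - 3.0671 = -88.6915


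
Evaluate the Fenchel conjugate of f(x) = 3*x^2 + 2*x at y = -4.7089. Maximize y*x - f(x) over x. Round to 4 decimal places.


f*(y) = sup_x {y*x - a*x^2 - b*x} = sup_x {(y-b)*x - a*x^2}
FOC: (y - b) - 2a*x = 0 => x* = (y - b)/(2a)
x* = (-4.7089 - 2)/(2*3) = -1.1182
f*(-4.7089) = (y-b)^2/(4a) = (-4.7089 - 2)^2/(4*3)
= 45.0093/12 = 3.7508


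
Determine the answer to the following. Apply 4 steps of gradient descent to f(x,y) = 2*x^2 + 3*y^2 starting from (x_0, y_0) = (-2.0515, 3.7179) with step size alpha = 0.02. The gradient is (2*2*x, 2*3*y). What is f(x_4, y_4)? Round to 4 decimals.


Gradient descent on f(x,y) = 2*x^2 + 3*y^2.
Starting point: (-2.0515, 3.7179), alpha = 0.02
Step 1: grad_x = 2*2*-2.0515 = -8.206, grad_y = 2*3*3.7179 = 22.3074
  x_1 = -2.0515 - 0.02*-8.206 = -1.8874
  y_1 = 3.7179 - 0.02*22.3074 = 3.2718
Step 2: grad_x = 2*2*-1.8874 = -7.5495, grad_y = 2*3*3.2718 = 19.6305
  x_2 = -1.8874 - 0.02*-7.5495 = -1.7364
  y_2 = 3.2718 - 0.02*19.6305 = 2.8791
Step 3: grad_x = 2*2*-1.7364 = -6.9456, grad_y = 2*3*2.8791 = 17.2749
  x_3 = -1.7364 - 0.02*-6.9456 = -1.5975
  y_3 = 2.8791 - 0.02*17.2749 = 2.5336
Step 4: grad_x = 2*2*-1.5975 = -6.3899, grad_y = 2*3*2.5336 = 15.2019
  x_4 = -1.5975 - 0.02*-6.3899 = -1.4697
  y_4 = 2.5336 - 0.02*15.2019 = 2.2296
f(-1.4697, 2.2296) = 2*(-1.4697)^2 + 3*2.2296^2 = 19.2334


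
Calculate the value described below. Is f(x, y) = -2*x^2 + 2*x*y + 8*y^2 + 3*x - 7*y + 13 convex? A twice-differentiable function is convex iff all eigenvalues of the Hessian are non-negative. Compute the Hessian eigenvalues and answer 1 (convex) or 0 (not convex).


The Hessian of f(x,y) = -2*x^2 + 2*x*y + 8*y^2 + 3*x - 7*y + 13 is:
H = [[-4, 2], [2, 16]]
Trace = -4 + 16 = 12
Determinant = -4*16 - (2)^2 = -68
Discriminant = (12)^2 - 4*-68 = 416.0
Eigenvalues: lambda_1 = -4.198, lambda_2 = 16.198
The function is not convex.

0


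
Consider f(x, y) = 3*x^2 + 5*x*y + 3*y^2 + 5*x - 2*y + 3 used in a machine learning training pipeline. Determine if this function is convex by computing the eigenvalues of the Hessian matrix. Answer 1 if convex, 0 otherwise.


The Hessian of f(x,y) = 3*x^2 + 5*x*y + 3*y^2 + 5*x - 2*y + 3 is:
H = [[6, 5], [5, 6]]
Trace = 6 + 6 = 12
Determinant = 6*6 - (5)^2 = 11
Discriminant = (12)^2 - 4*11 = 100.0
Eigenvalues: lambda_1 = 1.0, lambda_2 = 11.0
The function is convex.

1


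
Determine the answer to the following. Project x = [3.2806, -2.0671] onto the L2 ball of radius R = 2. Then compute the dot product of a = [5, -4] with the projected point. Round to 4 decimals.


Step 1: Compute ||x|| (intermediates to 6 decimals).
||x|| = sqrt(3.2806^2 + (-2.0671)^2) = 3.87753
Step 2: Project.
Since ||x|| > R, scale = R/||x|| = 2/3.87753 = 0.515792, proj(x) = scale * x
proj(x) = [1.692107, -1.066194]
Step 3: Dot product.
a^T * proj(x) = 5*1.692107 - 4*(-1.066194) = 12.7253


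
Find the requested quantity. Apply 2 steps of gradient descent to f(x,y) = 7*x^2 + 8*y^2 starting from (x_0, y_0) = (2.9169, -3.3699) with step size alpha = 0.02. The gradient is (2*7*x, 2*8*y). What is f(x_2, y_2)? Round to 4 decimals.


Gradient descent on f(x,y) = 7*x^2 + 8*y^2.
Starting point: (2.9169, -3.3699), alpha = 0.02
Step 1: grad_x = 2*7*2.9169 = 40.8366, grad_y = 2*8*-3.3699 = -53.9184
  x_1 = 2.9169 - 0.02*40.8366 = 2.1002
  y_1 = -3.3699 - 0.02*-53.9184 = -2.2915
Step 2: grad_x = 2*7*2.1002 = 29.4024, grad_y = 2*8*-2.2915 = -36.6645
  x_2 = 2.1002 - 0.02*29.4024 = 1.5121
  y_2 = -2.2915 - 0.02*-36.6645 = -1.5582
f(1.5121, -1.5582) = 7*1.5121^2 + 8*(-1.5582)^2 = 35.4305


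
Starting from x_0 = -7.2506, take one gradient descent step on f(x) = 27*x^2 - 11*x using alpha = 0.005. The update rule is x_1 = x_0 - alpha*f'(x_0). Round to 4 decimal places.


We compute the gradient at x_0 and apply the update.
f'(x) = 54*x - 11
f'(-7.2506) = 54*-7.2506 - 11 = -402.5324
x_1 = -7.2506 - 0.005*-402.5324 = -5.2379


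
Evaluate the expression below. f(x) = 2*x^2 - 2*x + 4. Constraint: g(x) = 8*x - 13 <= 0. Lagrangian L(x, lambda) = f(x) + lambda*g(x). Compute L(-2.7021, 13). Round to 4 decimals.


Step 1: Evaluate f(x).
f(-2.7021) = 2*(-2.7021)^2 - 2*(-2.7021) + 4 = 24.0069
Step 2: Evaluate g(x).
g(-2.7021) = 8*-2.7021 - 13 = -34.6168
Step 3: Compute Lagrangian.
L = 24.0069 + 13*-34.6168 = -426.0115


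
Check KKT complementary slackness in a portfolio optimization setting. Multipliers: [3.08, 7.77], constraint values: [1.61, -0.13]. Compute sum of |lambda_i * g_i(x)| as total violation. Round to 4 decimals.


KKT complementary slackness check:
lambda_1 * g_1 = 3.08 * 1.61 = 4.9588
lambda_2 * g_2 = 7.77 * -0.13 = -1.0101
Total violation = 4.9588 + 1.0101 = 5.9689


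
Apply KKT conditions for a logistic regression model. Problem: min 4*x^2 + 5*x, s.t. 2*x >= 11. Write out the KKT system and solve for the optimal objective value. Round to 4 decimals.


Step 1: Try lambda = 0 (constraint inactive).
x_unc = -5/(2*4) = -0.625
Check: 2*-0.625 = -1.25 < 11 -- violated!
Step 2: Constraint must be active: 2*x = 11
x* = 11/2 = 5.5
lambda = (2*4*5.5 + 5)/2 = 24.5
Step 3: Compute optimal value.
f(x*) = 4*5.5^2 + 5*5.5 = 148.5


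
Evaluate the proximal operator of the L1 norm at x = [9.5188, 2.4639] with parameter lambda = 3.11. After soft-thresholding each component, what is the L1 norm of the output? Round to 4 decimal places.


Soft-thresholding with lambda = 3.11:
prox(9.5188) = sign(9.5188)*max(|9.5188| - 3.11, 0) = 6.4088
prox(2.4639) = sign(2.4639)*max(|2.4639| - 3.11, 0) = 0.0
prox(x) = [6.4088, 0.0]
||prox(x)||_1 = 6.4088 + 0.0 = 6.4088


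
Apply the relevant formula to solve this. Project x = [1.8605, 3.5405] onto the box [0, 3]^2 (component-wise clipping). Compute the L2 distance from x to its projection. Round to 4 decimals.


Project each component onto [0, 3].
clip(1.8605) = 1.8605, clip(3.5405) = 3.0
Projection = [1.8605, 3.0]
Squared diffs: [0.0, 0.2921]
Distance = sqrt(0.2921) = 0.5405


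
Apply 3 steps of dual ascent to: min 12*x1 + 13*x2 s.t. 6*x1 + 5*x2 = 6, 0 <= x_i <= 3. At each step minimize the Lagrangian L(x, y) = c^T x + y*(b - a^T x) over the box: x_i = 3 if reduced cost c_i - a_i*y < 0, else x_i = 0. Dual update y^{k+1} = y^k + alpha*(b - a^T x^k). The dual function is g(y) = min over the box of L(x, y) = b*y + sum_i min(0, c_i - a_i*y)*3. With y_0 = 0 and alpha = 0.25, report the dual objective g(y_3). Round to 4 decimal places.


Dual ascent for LP: min 12*x1 + 13*x2, 6*x1 + 5*x2 = 6, 0 <= x_i <= 3
Step 1: y^k = 0.0, reduced costs: (12.0, 13.0)
  x^k = (0.0, 0.0), subgradient = b - a^T x = 6.0
  y^{k+1} = 0.0 + 0.25*6.0 = 1.5
Step 2: y^k = 1.5, reduced costs: (3.0, 5.5)
  x^k = (0.0, 0.0), subgradient = b - a^T x = 6.0
  y^{k+1} = 1.5 + 0.25*6.0 = 3.0
Step 3: y^k = 3.0, reduced costs: (-6.0, -2.0)
  x^k = (3.0, 3.0), subgradient = b - a^T x = -27.0
  y^{k+1} = 3.0 + 0.25*-27.0 = -3.75
Dual objective at y_3 = -3.75: reduced costs (34.5, 31.75), box minimizer x = (0.0, 0.0)
g(y_3) = b*y + (c1 - a1*y)*x1 + (c2 - a2*y)*x2 = 6*(-3.75) + 34.5*0.0 + 31.75*0.0 = -22.5 + 0.0 + 0.0 = -22.5


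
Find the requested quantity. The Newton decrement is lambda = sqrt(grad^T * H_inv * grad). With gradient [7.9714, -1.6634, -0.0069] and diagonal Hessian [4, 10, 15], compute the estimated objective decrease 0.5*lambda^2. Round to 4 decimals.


Step 1: H is diagonal, so H^(-1) * g = [1.9929, -0.1663, -0.0005].
Step 2: g^T H^(-1) g = sum_i g_i^2 / H_ii
  = (7.9714)^2/4 + (-1.6634)^2/10 + (-0.0069)^2/15
  = 15.8858 + 0.2767 + 0.0 = 16.1625
Step 3: Objective decrease = 0.5 * g^T H^(-1) g = 8.0812


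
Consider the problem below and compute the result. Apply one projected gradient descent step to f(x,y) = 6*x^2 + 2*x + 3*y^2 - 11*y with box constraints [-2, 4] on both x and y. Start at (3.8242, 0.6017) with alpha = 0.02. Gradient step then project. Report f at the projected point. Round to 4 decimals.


Step 1: Compute gradient at (3.8242, 0.6017).
grad_x = 2*6*3.8242 + 2 = 47.8904
grad_y = 2*3*0.6017 - 11 = -7.3898
Step 2: Gradient step.
x_raw = 3.8242 - 0.02*47.8904 = 2.8664
y_raw = 0.6017 - 0.02*-7.3898 = 0.7495
Step 3: Project onto [-2, 4].
x_proj = clip(2.8664) = 2.8664
y_proj = clip(0.7495) = 0.7495
Step 4: Evaluate f.
f(2.8664, 0.7495) = 48.4708


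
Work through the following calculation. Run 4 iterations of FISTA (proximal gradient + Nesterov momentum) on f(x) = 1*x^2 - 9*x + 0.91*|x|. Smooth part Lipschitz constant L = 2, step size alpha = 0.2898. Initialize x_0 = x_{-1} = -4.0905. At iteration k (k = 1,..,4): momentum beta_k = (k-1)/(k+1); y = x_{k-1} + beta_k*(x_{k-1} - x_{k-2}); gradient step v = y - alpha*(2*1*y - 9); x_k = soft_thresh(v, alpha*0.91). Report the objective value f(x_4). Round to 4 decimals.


FISTA on f(x) = 1*x^2 - 9*x + 0.91*|x|
L = 2, alpha = 0.2898
Iteration 1: beta = 0.0, y = -4.0905 + 0.0*(-4.0905 + 4.0905) = -4.0905
  grad(y) = -17.181, v = y - alpha*grad = 0.8886
  prox(v) = soft_thresh(0.8886, 0.2637) = 0.6248
Iteration 2: beta = 0.3333, y = 0.6248 + 0.3333*(0.6248 + 4.0905) = 2.1966
  grad(y) = -4.6068, v = y - alpha*grad = 3.5317
  prox(v) = soft_thresh(3.5317, 0.2637) = 3.2679
Iteration 3: beta = 0.5, y = 3.2679 + 0.5*(3.2679 - 0.6248) = 4.5895
  grad(y) = 0.179, v = y - alpha*grad = 4.5376
  prox(v) = soft_thresh(4.5376, 0.2637) = 4.2739
Iteration 4: beta = 0.6, y = 4.2739 + 0.6*(4.2739 - 3.2679) = 4.8775
  grad(y) = 0.755, v = y - alpha*grad = 4.6587
  prox(v) = soft_thresh(4.6587, 0.2637) = 4.395
f(x_4) = 1*4.395^2 - 9*4.395 + 0.91*|4.395| = -16.2395
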